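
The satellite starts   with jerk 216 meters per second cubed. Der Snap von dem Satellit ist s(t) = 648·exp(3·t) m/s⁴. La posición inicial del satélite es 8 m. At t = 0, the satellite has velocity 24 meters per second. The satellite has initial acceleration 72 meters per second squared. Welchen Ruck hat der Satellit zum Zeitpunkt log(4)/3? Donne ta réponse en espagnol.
Partiendo del snap s(t) = 648·exp(3·t), tomamos 1 antiderivada. La integral del snap, con j(0) = 216, da la sacudida: j(t) = 216·exp(3·t). De la ecuación de la sacudida j(t) = 216·exp(3·t), sustituimos t = log(4)/3 para obtener j = 864.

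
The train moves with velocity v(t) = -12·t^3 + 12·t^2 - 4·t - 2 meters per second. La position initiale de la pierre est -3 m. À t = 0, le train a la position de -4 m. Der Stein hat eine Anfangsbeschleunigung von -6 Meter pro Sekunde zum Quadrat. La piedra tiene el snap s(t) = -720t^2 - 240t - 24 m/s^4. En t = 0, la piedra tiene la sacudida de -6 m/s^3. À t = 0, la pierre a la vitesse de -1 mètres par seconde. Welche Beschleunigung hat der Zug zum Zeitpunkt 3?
Ausgehend von der Geschwindigkeit v(t) = -12·t^3 + 12·t^2 - 4·t - 2, nehmen wir 1 Ableitung. Mit d/dt von v(t) finden wir a(t) = -36·t^2 + 24·t - 4. Aus der Gleichung für die Beschleunigung a(t) = -36·t^2 + 24·t - 4, setzen wir t = 3 ein und erhalten a = -256.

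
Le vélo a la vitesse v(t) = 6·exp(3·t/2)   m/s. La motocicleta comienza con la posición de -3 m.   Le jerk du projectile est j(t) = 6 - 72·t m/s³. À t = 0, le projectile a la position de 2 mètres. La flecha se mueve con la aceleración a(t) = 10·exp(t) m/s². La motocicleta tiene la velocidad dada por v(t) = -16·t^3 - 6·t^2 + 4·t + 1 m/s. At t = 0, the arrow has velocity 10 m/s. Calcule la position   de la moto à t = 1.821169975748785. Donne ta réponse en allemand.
Ausgehend von der Geschwindigkeit v(t) = -16·t^3 - 6·t^2 + 4·t + 1, nehmen wir 1 Stammfunktion. Die Stammfunktion von der Geschwindigkeit, mit x(0) = -3, ergibt die Position: x(t) = -4·t^4 - 2·t^3 + 2·t^2 + t - 3. Aus der Gleichung für die Position x(t) = -4·t^4 - 2·t^3 + 2·t^2 + t - 3, setzen wir t = 1.821169975748785 ein und erhalten x = -50.6268497402619.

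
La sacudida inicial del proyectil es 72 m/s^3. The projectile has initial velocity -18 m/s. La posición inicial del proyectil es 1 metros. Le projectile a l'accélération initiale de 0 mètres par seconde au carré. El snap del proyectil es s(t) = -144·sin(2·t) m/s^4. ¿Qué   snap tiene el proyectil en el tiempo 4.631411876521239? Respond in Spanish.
Usando s(t) = -144·sin(2·t) y sustituyendo t = 4.631411876521239, encontramos s = -23.2195893637557.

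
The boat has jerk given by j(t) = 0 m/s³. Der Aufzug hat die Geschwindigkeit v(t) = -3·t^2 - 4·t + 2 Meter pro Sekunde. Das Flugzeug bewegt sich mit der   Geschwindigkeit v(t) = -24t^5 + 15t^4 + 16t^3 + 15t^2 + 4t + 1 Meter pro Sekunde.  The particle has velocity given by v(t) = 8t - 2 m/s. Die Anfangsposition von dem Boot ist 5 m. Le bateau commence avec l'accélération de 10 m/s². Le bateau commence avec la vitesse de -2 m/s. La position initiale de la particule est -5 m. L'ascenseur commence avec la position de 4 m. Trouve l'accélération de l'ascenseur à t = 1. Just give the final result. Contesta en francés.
La réponse est -10.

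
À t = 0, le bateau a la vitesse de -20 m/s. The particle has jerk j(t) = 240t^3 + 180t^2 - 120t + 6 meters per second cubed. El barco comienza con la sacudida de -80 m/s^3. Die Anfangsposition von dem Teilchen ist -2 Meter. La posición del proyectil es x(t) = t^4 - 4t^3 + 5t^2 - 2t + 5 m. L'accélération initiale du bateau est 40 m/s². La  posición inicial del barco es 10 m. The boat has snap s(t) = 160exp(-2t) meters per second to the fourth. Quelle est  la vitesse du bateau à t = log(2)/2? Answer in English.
To solve this, we need to take 3 antiderivatives of our snap equation s(t) = 160·exp(-2·t). Integrating snap and using the initial condition j(0) = -80, we get j(t) = -80·exp(-2·t). Taking ∫j(t)dt and applying a(0) = 40, we find a(t) = 40·exp(-2·t). Taking ∫a(t)dt and applying v(0) = -20, we find v(t) = -20·exp(-2·t). We have velocity v(t) = -20·exp(-2·t). Substituting t = log(2)/2: v(log(2)/2) = -10.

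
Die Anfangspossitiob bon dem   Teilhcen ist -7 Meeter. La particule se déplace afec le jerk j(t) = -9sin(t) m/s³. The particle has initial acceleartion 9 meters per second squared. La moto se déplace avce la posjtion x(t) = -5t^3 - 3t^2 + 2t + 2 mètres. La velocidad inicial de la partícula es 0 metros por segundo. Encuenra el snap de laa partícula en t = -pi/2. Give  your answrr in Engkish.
To solve this, we need to take 1 derivative of our jerk equation j(t) = -9·sin(t). Differentiating jerk, we get snap: s(t) = -9·cos(t). From the given snap equation s(t) = -9·cos(t), we substitute t = -pi/2 to get s = 0.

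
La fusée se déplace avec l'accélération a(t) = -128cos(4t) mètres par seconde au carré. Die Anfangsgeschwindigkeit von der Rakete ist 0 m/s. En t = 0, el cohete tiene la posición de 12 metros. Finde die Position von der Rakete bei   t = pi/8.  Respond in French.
Nous devons trouver la primitive de notre équation de l'accélération a(t) = -128·cos(4·t) 2 fois. L'intégrale de l'accélération, avec v(0) = 0, donne la vitesse: v(t) = -32·sin(4·t). En intégrant la vitesse et en utilisant la condition initiale x(0) = 12, nous obtenons x(t) = 8·cos(4·t) + 4. De l'équation de la position x(t) = 8·cos(4·t) + 4, nous substituons t = pi/8 pour obtenir x = 4.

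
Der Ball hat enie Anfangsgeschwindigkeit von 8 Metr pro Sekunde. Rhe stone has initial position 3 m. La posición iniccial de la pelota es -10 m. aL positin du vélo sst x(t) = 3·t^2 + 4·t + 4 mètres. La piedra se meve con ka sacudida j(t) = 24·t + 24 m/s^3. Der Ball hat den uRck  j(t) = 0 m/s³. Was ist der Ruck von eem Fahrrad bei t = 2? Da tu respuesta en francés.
Nous devons dériver notre équation de la position x(t) = 3·t^2 + 4·t + 4 3 fois. La dérivée de la position donne la vitesse: v(t) = 6·t + 4. La dérivée de la vitesse donne l'accélération: a(t) = 6. La dérivée de l'accélération donne le jerk: j(t) = 0. De l'équation du jerk j(t) = 0, nous substituons t = 2 pour obtenir j = 0.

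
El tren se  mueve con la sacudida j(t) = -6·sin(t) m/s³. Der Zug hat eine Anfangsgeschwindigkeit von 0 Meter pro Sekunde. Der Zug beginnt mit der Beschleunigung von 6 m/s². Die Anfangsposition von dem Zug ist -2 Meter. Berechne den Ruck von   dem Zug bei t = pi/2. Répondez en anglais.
From the given jerk equation j(t) = -6·sin(t), we substitute t = pi/2 to get j = -6.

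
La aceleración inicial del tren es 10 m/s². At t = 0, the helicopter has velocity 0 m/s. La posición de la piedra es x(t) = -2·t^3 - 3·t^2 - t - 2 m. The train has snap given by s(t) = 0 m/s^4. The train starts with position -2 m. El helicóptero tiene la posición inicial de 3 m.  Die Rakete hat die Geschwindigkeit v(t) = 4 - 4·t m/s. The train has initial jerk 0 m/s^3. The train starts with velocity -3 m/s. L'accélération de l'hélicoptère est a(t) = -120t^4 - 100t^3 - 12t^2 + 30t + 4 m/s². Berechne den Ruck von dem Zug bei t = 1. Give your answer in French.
Nous devons trouver la primitive de notre équation du snap s(t) = 0 1 fois. En intégrant le snap et en utilisant la condition initiale j(0) = 0, nous obtenons j(t) = 0. En utilisant j(t) = 0 et en substituant t = 1, nous trouvons j = 0.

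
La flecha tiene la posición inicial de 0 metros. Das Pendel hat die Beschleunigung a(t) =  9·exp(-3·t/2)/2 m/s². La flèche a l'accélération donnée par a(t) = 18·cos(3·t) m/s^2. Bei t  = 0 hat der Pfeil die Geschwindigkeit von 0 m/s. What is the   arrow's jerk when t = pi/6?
Starting from acceleration a(t) = 18·cos(3·t), we take 1 derivative. The derivative of acceleration gives jerk: j(t) = -54·sin(3·t). We have jerk j(t) = -54·sin(3·t). Substituting t = pi/6: j(pi/6) = -54.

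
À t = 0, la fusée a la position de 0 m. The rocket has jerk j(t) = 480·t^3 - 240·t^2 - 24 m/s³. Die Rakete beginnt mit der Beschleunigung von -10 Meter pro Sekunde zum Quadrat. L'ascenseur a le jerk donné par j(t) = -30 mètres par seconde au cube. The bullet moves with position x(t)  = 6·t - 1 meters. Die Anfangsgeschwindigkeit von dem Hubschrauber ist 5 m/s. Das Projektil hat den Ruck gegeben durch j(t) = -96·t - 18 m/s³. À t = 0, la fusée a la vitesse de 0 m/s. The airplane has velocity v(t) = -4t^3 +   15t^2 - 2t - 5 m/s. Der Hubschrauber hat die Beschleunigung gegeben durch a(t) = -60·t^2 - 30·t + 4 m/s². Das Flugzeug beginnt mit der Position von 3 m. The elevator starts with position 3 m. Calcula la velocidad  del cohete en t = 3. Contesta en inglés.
Starting from jerk j(t) = 480·t^3 - 240·t^2 - 24, we take 2 integrals. Finding the antiderivative of j(t) and using a(0) = -10: a(t) = 120·t^4 - 80·t^3 - 24·t - 10. Integrating acceleration and using the initial condition v(0) = 0, we get v(t) = 2·t·(12·t^4 - 10·t^3 - 6·t - 5). From the given velocity equation v(t) = 2·t·(12·t^4 - 10·t^3 - 6·t - 5), we substitute t = 3 to get v = 4074.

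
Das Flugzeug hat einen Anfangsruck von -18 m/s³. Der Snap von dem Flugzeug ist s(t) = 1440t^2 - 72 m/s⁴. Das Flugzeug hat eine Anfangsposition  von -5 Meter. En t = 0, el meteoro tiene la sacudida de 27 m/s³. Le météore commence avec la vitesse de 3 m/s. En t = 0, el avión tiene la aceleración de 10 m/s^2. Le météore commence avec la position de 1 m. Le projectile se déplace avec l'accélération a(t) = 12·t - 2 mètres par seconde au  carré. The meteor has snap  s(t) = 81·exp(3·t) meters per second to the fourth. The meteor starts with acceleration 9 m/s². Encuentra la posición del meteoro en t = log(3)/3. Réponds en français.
En partant du snap s(t) = 81·exp(3·t), nous prenons 4 primitives. L'intégrale du snap est le jerk. En utilisant j(0) = 27, nous obtenons j(t) = 27·exp(3·t). En prenant ∫j(t)dt et en appliquant a(0) = 9, nous trouvons a(t) = 9·exp(3·t). L'intégrale de l'accélération est la vitesse. En utilisant v(0) = 3, nous obtenons v(t) = 3·exp(3·t). L'intégrale de la vitesse, avec x(0) = 1, donne la position: x(t) = exp(3·t). En utilisant x(t) = exp(3·t) et en substituant t = log(3)/3, nous trouvons x = 3.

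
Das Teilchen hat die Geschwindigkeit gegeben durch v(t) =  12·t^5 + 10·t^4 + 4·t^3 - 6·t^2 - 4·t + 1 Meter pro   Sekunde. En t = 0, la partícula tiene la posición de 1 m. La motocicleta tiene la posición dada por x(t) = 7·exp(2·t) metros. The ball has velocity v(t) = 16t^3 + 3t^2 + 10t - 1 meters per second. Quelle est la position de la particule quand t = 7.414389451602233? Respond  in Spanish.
Necesitamos integrar nuestra ecuación de la velocidad v(t) = 12·t^5 + 10·t^4 + 4·t^3 - 6·t^2 - 4·t + 1 1 vez. Tomando ∫v(t)dt y aplicando x(0) = 1, encontramos x(t) = 2·t^6 + 2·t^5 + t^4 - 2·t^3 - 2·t^2 + t + 1. Usando x(t) = 2·t^6 + 2·t^5 + t^4 - 2·t^3 - 2·t^2 + t + 1 y sustituyendo t = 7.414389451602233, encontramos x = 379181.926843811.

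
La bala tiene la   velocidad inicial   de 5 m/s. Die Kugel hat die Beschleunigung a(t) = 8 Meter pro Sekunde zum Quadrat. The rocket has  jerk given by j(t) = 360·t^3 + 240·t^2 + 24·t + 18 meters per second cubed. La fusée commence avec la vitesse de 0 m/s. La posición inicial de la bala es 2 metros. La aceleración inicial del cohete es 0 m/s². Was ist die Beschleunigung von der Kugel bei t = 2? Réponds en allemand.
Mit a(t) = 8 und Einsetzen von t = 2, finden wir a = 8.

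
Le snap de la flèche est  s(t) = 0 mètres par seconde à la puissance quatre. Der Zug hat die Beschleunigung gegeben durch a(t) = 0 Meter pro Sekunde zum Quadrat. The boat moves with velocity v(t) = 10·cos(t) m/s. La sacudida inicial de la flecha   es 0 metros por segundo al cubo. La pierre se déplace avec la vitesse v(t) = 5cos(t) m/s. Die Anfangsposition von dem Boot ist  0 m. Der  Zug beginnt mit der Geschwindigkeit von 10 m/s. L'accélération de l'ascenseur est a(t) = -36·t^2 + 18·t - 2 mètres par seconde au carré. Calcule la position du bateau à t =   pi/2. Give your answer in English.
To find the answer, we compute 1 integral of v(t) = 10·cos(t). The antiderivative of velocity, with x(0) = 0, gives position: x(t) = 10·sin(t). We have position x(t) = 10·sin(t). Substituting t = pi/2: x(pi/2) = 10.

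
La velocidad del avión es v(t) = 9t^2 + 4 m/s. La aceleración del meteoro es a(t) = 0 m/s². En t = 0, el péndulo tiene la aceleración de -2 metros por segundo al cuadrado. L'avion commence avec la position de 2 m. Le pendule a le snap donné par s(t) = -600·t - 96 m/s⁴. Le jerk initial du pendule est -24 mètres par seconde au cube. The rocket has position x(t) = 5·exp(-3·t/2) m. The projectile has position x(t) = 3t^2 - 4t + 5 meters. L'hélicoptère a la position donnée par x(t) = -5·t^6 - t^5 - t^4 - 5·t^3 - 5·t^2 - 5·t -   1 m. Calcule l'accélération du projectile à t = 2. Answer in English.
Starting from position x(t) = 3·t^2 - 4·t + 5, we take 2 derivatives. Taking d/dt of x(t), we find v(t) = 6·t - 4. Differentiating velocity, we get acceleration: a(t) = 6. We have acceleration a(t) = 6. Substituting t = 2: a(2) = 6.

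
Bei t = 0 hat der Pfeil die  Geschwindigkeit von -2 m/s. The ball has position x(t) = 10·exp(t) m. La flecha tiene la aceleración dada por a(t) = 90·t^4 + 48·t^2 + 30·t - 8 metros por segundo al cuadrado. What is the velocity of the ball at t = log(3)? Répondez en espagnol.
Para resolver esto, necesitamos tomar 1 derivada de nuestra ecuación de la posición x(t) = 10·exp(t). Tomando d/dt de x(t), encontramos v(t) = 10·exp(t). Usando v(t) = 10·exp(t) y sustituyendo t = log(3), encontramos v = 30.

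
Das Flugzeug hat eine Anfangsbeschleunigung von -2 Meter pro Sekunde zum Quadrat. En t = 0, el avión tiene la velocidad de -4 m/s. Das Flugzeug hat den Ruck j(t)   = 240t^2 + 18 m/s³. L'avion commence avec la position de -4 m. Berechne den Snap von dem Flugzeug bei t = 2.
Ausgehend von dem Ruck j(t) = 240·t^2 + 18, nehmen wir 1 Ableitung. Durch Ableiten von dem Ruck erhalten wir den Snap: s(t) = 480·t. Aus der Gleichung für den Snap s(t) = 480·t, setzen wir t = 2 ein und erhalten s = 960.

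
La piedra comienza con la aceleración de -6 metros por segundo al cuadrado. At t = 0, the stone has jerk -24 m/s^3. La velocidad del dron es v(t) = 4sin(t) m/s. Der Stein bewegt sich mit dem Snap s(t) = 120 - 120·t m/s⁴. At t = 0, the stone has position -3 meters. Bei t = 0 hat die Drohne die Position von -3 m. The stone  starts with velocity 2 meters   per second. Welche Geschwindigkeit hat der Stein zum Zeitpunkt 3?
Wir müssen unsere Gleichung für den Snap s(t) = 120 - 120·t 3-mal integrieren. Durch Integration von dem Snap und Verwendung der Anfangsbedingung j(0) = -24, erhalten wir j(t) = -60·t^2 + 120·t - 24. Durch Integration von dem Ruck und Verwendung der Anfangsbedingung a(0) = -6, erhalten wir a(t) = -20·t^3 + 60·t^2 - 24·t - 6. Mit ∫a(t)dt und Anwendung von v(0) = 2, finden wir v(t) = -5·t^4 + 20·t^3 - 12·t^2 - 6·t + 2. Aus der Gleichung für die Geschwindigkeit v(t) = -5·t^4 + 20·t^3 - 12·t^2 - 6·t + 2, setzen wir t = 3 ein und erhalten v = 11.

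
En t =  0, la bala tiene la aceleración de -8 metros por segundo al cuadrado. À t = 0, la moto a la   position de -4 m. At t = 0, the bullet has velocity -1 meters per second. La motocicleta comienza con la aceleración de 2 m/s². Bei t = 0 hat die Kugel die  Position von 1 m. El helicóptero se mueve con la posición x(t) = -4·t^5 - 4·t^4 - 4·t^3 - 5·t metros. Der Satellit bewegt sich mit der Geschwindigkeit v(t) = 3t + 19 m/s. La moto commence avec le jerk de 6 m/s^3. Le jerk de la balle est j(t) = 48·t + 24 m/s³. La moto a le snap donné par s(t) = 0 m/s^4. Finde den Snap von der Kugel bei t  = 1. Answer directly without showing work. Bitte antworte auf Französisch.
La réponse est 48.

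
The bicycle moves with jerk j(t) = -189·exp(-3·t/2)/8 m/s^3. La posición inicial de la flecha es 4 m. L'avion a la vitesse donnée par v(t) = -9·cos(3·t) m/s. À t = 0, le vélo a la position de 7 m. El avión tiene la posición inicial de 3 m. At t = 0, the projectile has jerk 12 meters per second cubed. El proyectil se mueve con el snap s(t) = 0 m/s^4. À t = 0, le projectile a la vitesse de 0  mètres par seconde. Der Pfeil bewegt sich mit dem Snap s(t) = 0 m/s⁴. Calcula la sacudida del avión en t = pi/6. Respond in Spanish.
Partiendo de la velocidad v(t) = -9·cos(3·t), tomamos 2 derivadas. Derivando la velocidad, obtenemos la aceleración: a(t) = 27·sin(3·t). Derivando la aceleración, obtenemos la sacudida: j(t) = 81·cos(3·t). Tenemos la sacudida j(t) = 81·cos(3·t). Sustituyendo t = pi/6: j(pi/6) = 0.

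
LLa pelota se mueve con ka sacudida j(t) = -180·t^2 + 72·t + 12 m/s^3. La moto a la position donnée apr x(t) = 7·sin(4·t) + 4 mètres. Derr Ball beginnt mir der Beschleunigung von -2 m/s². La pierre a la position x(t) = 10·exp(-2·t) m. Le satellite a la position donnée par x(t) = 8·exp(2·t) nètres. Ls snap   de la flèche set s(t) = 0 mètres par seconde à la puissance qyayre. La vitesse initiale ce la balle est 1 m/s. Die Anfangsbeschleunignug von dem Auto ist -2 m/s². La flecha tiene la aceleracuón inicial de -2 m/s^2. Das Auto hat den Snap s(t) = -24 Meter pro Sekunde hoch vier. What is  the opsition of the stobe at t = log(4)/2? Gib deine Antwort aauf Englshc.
We have position x(t) = 10·exp(-2·t). Substituting t = log(4)/2: x(log(4)/2) = 5/2.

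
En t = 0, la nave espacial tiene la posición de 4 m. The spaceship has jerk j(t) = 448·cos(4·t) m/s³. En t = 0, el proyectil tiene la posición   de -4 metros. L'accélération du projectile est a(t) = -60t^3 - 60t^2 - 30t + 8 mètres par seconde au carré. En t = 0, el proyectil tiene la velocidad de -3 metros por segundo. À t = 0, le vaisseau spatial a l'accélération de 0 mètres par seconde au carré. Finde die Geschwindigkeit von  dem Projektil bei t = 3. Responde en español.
Necesitamos integrar nuestra ecuación de la aceleración a(t) = -60·t^3 - 60·t^2 - 30·t + 8 1 vez. Integrando la aceleración y usando la condición inicial v(0) = -3, obtenemos v(t) = -15·t^4 - 20·t^3 - 15·t^2 + 8·t - 3. De la ecuación de la velocidad v(t) = -15·t^4 - 20·t^3 - 15·t^2 + 8·t - 3, sustituimos t = 3 para obtener v = -1869.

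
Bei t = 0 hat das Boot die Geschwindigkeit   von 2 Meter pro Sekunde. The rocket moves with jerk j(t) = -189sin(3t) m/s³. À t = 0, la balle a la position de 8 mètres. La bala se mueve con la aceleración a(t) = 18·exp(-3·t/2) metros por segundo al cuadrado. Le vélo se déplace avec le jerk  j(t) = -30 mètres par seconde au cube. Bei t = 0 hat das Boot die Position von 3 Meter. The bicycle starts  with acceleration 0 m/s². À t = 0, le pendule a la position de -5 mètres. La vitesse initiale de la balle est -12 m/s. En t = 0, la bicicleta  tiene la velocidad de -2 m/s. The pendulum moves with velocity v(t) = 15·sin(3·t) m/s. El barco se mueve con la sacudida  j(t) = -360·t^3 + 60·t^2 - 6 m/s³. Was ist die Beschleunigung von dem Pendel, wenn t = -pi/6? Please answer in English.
To solve this, we need to take 1 derivative of our velocity equation v(t) = 15·sin(3·t). Taking d/dt of v(t), we find a(t) = 45·cos(3·t). From the given acceleration equation a(t) = 45·cos(3·t), we substitute t = -pi/6 to get a = 0.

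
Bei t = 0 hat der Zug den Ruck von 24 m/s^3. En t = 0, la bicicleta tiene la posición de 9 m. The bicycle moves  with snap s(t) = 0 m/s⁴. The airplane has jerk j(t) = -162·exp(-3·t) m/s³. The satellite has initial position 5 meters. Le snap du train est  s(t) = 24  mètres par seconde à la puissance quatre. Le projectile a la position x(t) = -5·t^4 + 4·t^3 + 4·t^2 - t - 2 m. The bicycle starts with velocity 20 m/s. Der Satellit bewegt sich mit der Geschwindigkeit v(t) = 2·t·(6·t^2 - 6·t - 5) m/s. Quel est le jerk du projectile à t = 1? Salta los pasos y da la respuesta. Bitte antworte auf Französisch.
La réponse est -96.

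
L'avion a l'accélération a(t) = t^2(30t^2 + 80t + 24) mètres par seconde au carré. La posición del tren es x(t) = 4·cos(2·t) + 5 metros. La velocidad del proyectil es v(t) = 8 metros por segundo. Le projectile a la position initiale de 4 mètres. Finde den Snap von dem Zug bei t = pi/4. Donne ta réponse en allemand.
Ausgehend von der Position x(t) = 4·cos(2·t) + 5, nehmen wir 4 Ableitungen. Die Ableitung von der Position ergibt die Geschwindigkeit: v(t) = -8·sin(2·t). Durch Ableiten von der Geschwindigkeit erhalten wir die Beschleunigung: a(t) = -16·cos(2·t). Mit d/dt von a(t) finden wir j(t) = 32·sin(2·t). Mit d/dt von j(t) finden wir s(t) = 64·cos(2·t). Aus der Gleichung für den Snap s(t) = 64·cos(2·t), setzen wir t = pi/4 ein und erhalten s = 0.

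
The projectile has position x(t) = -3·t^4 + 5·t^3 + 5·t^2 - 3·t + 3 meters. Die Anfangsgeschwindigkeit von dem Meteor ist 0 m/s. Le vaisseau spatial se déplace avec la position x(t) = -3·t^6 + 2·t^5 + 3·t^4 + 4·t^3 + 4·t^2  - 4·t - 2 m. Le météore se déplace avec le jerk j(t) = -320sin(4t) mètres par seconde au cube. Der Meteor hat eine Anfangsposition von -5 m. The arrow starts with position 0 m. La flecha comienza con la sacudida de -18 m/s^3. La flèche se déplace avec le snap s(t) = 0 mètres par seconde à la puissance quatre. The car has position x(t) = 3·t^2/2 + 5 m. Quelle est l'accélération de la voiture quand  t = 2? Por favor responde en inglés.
Starting from position x(t) = 3·t^2/2 + 5, we take 2 derivatives. The derivative of position gives velocity: v(t) = 3·t. Taking d/dt of v(t), we find a(t) = 3. We have acceleration a(t) = 3. Substituting t = 2: a(2) = 3.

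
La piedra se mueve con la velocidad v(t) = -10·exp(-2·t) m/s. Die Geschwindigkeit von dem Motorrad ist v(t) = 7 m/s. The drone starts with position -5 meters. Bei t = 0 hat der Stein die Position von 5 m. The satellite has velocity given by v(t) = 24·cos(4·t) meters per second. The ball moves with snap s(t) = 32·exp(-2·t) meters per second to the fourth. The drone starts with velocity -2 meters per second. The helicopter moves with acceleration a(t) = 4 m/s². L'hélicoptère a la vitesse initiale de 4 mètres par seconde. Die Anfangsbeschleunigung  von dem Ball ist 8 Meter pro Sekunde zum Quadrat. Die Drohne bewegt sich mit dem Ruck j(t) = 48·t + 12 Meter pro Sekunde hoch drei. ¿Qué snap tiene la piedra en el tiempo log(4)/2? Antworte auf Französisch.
Nous devons dériver notre équation de la vitesse v(t) = -10·exp(-2·t) 3 fois. La dérivée de la vitesse donne l'accélération: a(t) = 20·exp(-2·t). La dérivée de l'accélération donne le jerk: j(t) = -40·exp(-2·t). En prenant d/dt de j(t), nous trouvons s(t) = 80·exp(-2·t). Nous avons le snap s(t) = 80·exp(-2·t). En substituant t = log(4)/2: s(log(4)/2) = 20.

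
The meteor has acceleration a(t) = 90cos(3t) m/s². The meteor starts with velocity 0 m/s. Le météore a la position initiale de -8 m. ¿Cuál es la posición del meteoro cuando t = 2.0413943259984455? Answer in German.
Wir müssen die Stammfunktion unserer Gleichung für die Beschleunigung a(t) = 90·cos(3·t) 2-mal finden. Mit ∫a(t)dt und Anwendung von v(0) = 0, finden wir v(t) = 30·sin(3·t). Das Integral von der Geschwindigkeit ist die Position. Mit x(0) = -8 erhalten wir x(t) = 2 - 10·cos(3·t). Mit x(t) = 2 - 10·cos(3·t) und Einsetzen von t = 2.0413943259984455, finden wir x = -7.87385739157571.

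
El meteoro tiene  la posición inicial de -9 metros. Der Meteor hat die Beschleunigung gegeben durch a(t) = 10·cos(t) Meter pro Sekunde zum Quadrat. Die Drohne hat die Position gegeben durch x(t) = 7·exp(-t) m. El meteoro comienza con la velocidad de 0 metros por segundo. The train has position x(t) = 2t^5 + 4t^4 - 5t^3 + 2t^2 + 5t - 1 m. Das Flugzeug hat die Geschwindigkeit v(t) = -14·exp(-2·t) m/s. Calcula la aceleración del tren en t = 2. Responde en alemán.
Wir müssen unsere Gleichung für die Position x(t) = 2·t^5 + 4·t^4 - 5·t^3 + 2·t^2 + 5·t - 1 2-mal ableiten. Mit d/dt von x(t) finden wir v(t) = 10·t^4 + 16·t^3 - 15·t^2 + 4·t + 5. Mit d/dt von v(t) finden wir a(t) = 40·t^3 + 48·t^2 - 30·t + 4. Mit a(t) = 40·t^3 + 48·t^2 - 30·t + 4 und Einsetzen von t = 2, finden wir a = 456.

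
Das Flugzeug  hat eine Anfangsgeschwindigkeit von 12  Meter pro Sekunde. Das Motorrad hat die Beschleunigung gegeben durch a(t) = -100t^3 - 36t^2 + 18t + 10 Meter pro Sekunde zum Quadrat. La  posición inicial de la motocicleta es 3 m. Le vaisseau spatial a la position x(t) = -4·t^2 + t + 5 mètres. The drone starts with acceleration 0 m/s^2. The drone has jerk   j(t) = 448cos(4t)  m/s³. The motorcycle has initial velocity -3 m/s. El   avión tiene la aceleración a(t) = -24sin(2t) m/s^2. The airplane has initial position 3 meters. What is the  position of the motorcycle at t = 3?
We need to integrate our acceleration equation a(t) = -100·t^3 - 36·t^2 + 18·t + 10 2 times. Finding the integral of a(t) and using v(0) = -3: v(t) = -25·t^4 - 12·t^3 + 9·t^2 + 10·t - 3. Taking ∫v(t)dt and applying x(0) = 3, we find x(t) = -5·t^5 - 3·t^4 + 3·t^3 + 5·t^2 - 3·t + 3. Using x(t) = -5·t^5 - 3·t^4 + 3·t^3 + 5·t^2 - 3·t + 3 and substituting t = 3, we find x = -1338.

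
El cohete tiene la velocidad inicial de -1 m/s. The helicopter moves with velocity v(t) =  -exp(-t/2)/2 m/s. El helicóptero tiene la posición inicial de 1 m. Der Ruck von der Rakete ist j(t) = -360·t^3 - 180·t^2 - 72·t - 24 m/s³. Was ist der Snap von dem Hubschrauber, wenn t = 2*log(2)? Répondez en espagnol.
Para resolver esto, necesitamos tomar 3 derivadas de nuestra ecuación de la velocidad v(t) = -exp(-t/2)/2. La derivada de la velocidad da la aceleración: a(t) = exp(-t/2)/4. Derivando la aceleración, obtenemos la sacudida: j(t) = -exp(-t/2)/8. La derivada de la sacudida da el snap: s(t) = exp(-t/2)/16. De la ecuación del snap s(t) = exp(-t/2)/16, sustituimos t = 2*log(2) para obtener s = 1/32.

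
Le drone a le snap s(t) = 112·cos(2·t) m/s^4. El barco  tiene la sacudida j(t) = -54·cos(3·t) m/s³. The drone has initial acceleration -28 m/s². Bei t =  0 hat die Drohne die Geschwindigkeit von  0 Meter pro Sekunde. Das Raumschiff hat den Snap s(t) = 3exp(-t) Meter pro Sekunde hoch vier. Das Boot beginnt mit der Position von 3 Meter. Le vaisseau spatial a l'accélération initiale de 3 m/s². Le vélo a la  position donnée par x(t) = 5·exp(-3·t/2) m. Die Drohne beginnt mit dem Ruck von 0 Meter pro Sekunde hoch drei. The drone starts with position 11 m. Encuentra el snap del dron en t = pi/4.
Usando s(t) = 112·cos(2·t) y sustituyendo t = pi/4, encontramos s = 0.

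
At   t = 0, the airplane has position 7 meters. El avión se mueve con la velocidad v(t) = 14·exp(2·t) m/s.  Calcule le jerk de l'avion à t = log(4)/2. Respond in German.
Ausgehend von der Geschwindigkeit v(t) = 14·exp(2·t), nehmen wir 2 Ableitungen. Durch Ableiten von der Geschwindigkeit erhalten wir die Beschleunigung: a(t) = 28·exp(2·t). Durch Ableiten von der Beschleunigung erhalten wir den Ruck: j(t) = 56·exp(2·t). Mit j(t) = 56·exp(2·t) und Einsetzen von t = log(4)/2, finden wir j = 224.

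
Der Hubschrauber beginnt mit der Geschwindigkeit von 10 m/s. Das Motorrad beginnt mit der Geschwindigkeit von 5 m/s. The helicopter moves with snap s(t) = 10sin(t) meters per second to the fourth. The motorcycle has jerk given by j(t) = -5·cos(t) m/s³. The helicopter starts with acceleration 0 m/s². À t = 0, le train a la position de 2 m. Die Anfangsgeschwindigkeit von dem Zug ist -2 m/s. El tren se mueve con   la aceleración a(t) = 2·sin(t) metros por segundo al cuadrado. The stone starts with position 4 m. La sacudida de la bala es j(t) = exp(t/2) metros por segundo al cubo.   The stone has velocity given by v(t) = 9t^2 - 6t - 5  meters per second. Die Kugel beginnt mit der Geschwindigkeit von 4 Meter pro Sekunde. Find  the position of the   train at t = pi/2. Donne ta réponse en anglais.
To solve this, we need to take 2 antiderivatives of our acceleration equation a(t) = 2·sin(t). Integrating acceleration and using the initial condition v(0) = -2, we get v(t) = -2·cos(t). Finding the integral of v(t) and using x(0) = 2: x(t) = 2 - 2·sin(t). We have position x(t) = 2 - 2·sin(t). Substituting t = pi/2: x(pi/2) = 0.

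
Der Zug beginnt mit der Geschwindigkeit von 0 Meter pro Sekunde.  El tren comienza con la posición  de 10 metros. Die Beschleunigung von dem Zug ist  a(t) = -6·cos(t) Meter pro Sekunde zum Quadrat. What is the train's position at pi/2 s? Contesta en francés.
Pour résoudre ceci, nous devons prendre 2 intégrales de notre équation de l'accélération a(t) = -6·cos(t). En intégrant l'accélération et en utilisant la condition initiale v(0) = 0, nous obtenons v(t) = -6·sin(t). En intégrant la vitesse et en utilisant la condition initiale x(0) = 10, nous obtenons x(t) = 6·cos(t) + 4. En utilisant x(t) = 6·cos(t) + 4 et en substituant t = pi/2, nous trouvons x = 4.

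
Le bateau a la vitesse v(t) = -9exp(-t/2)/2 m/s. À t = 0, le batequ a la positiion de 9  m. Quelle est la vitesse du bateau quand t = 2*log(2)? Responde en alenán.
Mit v(t) = -9·exp(-t/2)/2 und Einsetzen von t = 2*log(2), finden wir v = -9/4.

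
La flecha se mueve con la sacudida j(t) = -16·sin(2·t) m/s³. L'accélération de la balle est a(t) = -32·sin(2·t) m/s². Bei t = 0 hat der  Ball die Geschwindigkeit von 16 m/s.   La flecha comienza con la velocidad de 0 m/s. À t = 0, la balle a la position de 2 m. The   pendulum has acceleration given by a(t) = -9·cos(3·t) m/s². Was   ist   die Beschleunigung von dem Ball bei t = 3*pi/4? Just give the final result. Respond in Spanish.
La respuesta es 32.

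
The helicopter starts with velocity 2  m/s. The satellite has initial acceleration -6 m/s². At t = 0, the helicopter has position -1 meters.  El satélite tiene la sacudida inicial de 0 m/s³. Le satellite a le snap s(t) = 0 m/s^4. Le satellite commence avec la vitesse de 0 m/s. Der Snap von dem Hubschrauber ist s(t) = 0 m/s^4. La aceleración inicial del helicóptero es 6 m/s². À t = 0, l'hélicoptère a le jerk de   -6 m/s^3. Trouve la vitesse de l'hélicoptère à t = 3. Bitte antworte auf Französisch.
Pour résoudre ceci, nous devons prendre 3 intégrales de notre équation du snap s(t) = 0. En intégrant le snap et en utilisant la condition initiale j(0) = -6, nous obtenons j(t) = -6. En intégrant le jerk et en utilisant la condition initiale a(0) = 6, nous obtenons a(t) = 6 - 6·t. En intégrant l'accélération et en utilisant la condition initiale v(0) = 2, nous obtenons v(t) = -3·t^2 + 6·t + 2. De l'équation de la vitesse v(t) = -3·t^2 + 6·t + 2, nous substituons t = 3 pour obtenir v = -7.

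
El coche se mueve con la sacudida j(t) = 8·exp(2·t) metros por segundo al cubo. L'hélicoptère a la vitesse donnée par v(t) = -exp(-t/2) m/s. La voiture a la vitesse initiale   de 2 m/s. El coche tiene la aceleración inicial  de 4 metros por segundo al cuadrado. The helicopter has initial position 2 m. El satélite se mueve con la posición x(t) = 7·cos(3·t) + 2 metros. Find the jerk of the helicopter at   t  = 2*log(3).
We must differentiate our velocity equation v(t) = -exp(-t/2) 2 times. The derivative of velocity gives acceleration: a(t) = exp(-t/2)/2. Differentiating acceleration, we get jerk: j(t) = -exp(-t/2)/4. Using j(t) = -exp(-t/2)/4 and substituting t = 2*log(3), we find j = -1/12.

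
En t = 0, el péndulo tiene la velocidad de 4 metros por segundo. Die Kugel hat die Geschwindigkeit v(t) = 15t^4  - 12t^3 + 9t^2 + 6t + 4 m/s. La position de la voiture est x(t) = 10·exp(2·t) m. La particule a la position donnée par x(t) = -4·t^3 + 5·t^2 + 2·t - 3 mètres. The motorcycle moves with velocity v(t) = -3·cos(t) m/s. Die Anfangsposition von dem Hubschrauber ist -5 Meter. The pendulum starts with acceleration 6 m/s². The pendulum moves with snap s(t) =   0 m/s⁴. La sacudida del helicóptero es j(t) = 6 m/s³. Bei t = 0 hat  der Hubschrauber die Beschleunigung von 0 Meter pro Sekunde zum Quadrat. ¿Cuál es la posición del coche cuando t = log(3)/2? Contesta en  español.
Usando x(t) = 10·exp(2·t) y sustituyendo t = log(3)/2, encontramos x = 30.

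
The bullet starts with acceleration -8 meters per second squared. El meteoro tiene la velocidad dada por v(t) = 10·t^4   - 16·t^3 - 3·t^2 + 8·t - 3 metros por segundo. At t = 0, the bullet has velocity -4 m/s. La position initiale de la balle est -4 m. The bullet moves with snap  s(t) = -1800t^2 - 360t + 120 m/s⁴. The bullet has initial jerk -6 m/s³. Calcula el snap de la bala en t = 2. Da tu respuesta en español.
Usando s(t) = -1800·t^2 - 360·t + 120 y sustituyendo t = 2, encontramos s = -7800.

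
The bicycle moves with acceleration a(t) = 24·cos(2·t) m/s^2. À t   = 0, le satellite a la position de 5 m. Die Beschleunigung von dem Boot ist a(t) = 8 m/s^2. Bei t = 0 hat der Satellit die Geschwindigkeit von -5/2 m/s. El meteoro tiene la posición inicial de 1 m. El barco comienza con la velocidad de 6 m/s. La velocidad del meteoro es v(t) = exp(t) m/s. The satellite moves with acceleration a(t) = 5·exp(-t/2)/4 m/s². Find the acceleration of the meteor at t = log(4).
To solve this, we need to take 1 derivative of our velocity equation v(t) = exp(t). Differentiating velocity, we get acceleration: a(t) = exp(t). Using a(t) = exp(t) and substituting t = log(4), we find a = 4.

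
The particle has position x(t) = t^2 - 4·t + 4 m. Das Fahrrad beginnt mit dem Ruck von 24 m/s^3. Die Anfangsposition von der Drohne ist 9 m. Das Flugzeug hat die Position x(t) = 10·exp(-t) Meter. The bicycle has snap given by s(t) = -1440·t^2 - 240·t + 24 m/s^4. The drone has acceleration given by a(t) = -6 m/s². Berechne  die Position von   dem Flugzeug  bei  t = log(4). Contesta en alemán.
Aus der Gleichung für die Position x(t) = 10·exp(-t), setzen wir t = log(4) ein und erhalten x = 5/2.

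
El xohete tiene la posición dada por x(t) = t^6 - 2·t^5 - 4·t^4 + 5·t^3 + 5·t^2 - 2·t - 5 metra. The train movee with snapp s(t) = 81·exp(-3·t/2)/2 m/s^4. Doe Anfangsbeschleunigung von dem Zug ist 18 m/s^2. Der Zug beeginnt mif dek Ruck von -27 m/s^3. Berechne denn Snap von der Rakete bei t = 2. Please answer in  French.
Pour résoudre ceci, nous devons prendre 4 dérivées de notre équation de la position x(t) = t^6 - 2·t^5 - 4·t^4 + 5·t^3 + 5·t^2 - 2·t - 5. La dérivée de la position donne la vitesse: v(t) = 6·t^5 - 10·t^4 - 16·t^3 + 15·t^2 + 10·t - 2. La dérivée de la vitesse donne l'accélération: a(t) = 30·t^4 - 40·t^3 - 48·t^2 + 30·t + 10. En dérivant l'accélération, nous obtenons le jerk: j(t) = 120·t^3 - 120·t^2 - 96·t + 30. En dérivant le jerk, nous obtenons le snap: s(t) = 360·t^2 - 240·t - 96. Nous avons le snap s(t) = 360·t^2 - 240·t - 96. En substituant t = 2: s(2) = 864.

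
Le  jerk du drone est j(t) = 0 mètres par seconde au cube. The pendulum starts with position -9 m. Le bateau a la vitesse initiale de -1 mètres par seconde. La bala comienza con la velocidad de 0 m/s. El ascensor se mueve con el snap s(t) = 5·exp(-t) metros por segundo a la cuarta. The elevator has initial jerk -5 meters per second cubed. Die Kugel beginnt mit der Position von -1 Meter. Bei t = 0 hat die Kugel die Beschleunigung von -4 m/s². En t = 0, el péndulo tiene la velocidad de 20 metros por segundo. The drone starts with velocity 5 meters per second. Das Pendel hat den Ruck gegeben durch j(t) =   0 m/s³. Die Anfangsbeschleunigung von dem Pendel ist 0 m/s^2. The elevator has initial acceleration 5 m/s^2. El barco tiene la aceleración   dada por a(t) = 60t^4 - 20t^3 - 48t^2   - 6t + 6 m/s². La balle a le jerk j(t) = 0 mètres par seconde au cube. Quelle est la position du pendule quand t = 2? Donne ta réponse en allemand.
Ausgehend von dem Ruck j(t) = 0, nehmen wir 3 Integrale. Durch Integration von dem Ruck und Verwendung der Anfangsbedingung a(0) = 0, erhalten wir a(t) = 0. Mit ∫a(t)dt und Anwendung von v(0) = 20, finden wir v(t) = 20. Mit ∫v(t)dt und Anwendung von x(0) = -9, finden wir x(t) = 20·t - 9. Aus der Gleichung für die Position x(t) = 20·t - 9, setzen wir t = 2 ein und erhalten x = 31.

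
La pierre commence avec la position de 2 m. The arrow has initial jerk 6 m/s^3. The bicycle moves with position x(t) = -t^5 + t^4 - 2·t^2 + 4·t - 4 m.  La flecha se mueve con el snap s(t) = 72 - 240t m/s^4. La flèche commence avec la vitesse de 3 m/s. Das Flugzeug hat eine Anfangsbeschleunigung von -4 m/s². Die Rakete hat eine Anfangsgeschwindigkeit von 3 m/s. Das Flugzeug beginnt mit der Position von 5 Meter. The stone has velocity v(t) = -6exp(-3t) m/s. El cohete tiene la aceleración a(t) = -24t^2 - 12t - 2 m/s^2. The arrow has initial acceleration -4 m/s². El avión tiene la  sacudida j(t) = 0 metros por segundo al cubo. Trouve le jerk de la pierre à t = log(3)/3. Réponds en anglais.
To solve this, we need to take 2 derivatives of our velocity equation v(t) = -6·exp(-3·t). Differentiating velocity, we get acceleration: a(t) = 18·exp(-3·t). Taking d/dt of a(t), we find j(t) = -54·exp(-3·t). We have jerk j(t) = -54·exp(-3·t). Substituting t = log(3)/3: j(log(3)/3) = -18.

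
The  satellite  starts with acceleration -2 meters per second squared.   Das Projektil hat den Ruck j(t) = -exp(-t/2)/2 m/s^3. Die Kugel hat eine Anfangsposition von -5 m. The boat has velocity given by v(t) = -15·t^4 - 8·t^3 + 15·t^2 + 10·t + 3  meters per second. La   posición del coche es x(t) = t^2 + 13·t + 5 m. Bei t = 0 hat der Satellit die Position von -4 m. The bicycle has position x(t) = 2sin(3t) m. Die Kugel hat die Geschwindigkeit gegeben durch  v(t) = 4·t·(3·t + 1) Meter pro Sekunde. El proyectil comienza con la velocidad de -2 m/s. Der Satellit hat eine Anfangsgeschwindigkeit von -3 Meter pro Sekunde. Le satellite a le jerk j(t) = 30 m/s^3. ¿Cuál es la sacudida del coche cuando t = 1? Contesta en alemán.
Um dies zu lösen, müssen wir 3 Ableitungen unserer Gleichung für die Position x(t) = t^2 + 13·t + 5 nehmen. Die Ableitung von der Position ergibt die Geschwindigkeit: v(t) = 2·t + 13. Die Ableitung von der Geschwindigkeit ergibt die Beschleunigung: a(t) = 2. Durch Ableiten von der Beschleunigung erhalten wir den Ruck: j(t) = 0. Mit j(t) = 0 und Einsetzen von t = 1, finden wir j = 0.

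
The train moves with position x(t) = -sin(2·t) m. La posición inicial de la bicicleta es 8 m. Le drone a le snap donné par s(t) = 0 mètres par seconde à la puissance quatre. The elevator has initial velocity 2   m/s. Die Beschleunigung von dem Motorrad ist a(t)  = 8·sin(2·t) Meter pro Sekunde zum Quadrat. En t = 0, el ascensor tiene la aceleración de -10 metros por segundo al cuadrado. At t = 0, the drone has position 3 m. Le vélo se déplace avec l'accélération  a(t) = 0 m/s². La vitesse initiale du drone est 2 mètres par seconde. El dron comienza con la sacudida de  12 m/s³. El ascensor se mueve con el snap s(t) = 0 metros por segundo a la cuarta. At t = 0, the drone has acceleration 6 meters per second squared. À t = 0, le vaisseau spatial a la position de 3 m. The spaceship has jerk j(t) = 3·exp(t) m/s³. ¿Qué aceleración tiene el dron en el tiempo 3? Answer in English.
To find the answer, we compute 2 antiderivatives of s(t) = 0. Finding the integral of s(t) and using j(0) = 12: j(t) = 12. The antiderivative of jerk, with a(0) = 6, gives acceleration: a(t) = 12·t + 6. We have acceleration a(t) = 12·t + 6. Substituting t = 3: a(3) = 42.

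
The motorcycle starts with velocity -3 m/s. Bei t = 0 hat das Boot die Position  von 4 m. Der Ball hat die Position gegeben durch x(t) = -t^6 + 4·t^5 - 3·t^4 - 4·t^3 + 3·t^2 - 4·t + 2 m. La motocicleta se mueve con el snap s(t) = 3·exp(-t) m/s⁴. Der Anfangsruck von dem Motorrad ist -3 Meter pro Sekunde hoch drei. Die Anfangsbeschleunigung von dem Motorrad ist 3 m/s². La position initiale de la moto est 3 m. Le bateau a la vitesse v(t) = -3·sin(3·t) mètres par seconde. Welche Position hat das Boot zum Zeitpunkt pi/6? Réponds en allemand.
Wir müssen unsere Gleichung für die Geschwindigkeit v(t) = -3·sin(3·t) 1-mal integrieren. Das Integral von der Geschwindigkeit, mit x(0) = 4, ergibt die Position: x(t) = cos(3·t) + 3. Aus der Gleichung für die Position x(t) = cos(3·t) + 3, setzen wir t = pi/6 ein und erhalten x = 3.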